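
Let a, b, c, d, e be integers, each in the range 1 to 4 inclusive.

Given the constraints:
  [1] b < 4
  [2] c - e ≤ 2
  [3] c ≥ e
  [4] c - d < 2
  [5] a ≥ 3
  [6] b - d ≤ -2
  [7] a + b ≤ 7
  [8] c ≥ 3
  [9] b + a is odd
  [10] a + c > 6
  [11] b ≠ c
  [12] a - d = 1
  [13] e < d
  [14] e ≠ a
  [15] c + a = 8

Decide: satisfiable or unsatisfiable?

One satisfying assignment is a = 4, b = 1, c = 4, d = 3, e = 2.
For the less obvious constraints — constraint 2: c - e = 2; constraint 4: c - d = 1; constraint 6: b - d = -2 — and the others hold by inspection.

Satisfiable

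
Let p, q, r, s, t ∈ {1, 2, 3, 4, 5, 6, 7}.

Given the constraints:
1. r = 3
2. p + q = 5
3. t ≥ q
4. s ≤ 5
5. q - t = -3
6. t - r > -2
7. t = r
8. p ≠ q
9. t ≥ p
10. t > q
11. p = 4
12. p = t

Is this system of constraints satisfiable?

Constraint 11 fixes p = 4 and constraint 1 fixes r = 3. Constraints 7 and 12 give p = t = r, so p = r. But 4 ≠ 3 — contradiction.

Unsatisfiable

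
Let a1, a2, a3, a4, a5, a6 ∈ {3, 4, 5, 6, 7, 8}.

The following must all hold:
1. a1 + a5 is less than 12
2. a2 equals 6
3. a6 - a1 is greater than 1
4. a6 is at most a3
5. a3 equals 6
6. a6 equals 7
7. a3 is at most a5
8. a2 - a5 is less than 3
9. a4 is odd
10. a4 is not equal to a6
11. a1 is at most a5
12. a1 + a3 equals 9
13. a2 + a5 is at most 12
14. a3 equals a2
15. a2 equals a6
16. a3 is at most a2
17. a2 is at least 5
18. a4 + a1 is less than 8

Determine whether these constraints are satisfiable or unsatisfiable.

Unsatisfiable

Constraint 5 fixes a3 = 6 and constraint 6 fixes a6 = 7. Constraints 14 and 15 give a3 = a2 = a6, so a3 = a6. But 6 ≠ 7 — contradiction.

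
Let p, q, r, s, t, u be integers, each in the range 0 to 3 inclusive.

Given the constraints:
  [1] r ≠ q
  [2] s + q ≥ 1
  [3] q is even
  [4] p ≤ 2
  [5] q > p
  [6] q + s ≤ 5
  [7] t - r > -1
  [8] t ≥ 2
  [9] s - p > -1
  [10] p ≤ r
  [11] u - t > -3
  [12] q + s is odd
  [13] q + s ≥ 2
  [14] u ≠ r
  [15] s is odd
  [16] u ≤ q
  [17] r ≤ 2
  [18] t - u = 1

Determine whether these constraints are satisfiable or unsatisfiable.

Setting (p, q, r, s, t, u) = (0, 2, 1, 1, 3, 2) satisfies everything: constraint 2: s + q = 3; constraint 6: q + s = 3; constraint 7: t - r = 2, and the others follow.

Satisfiable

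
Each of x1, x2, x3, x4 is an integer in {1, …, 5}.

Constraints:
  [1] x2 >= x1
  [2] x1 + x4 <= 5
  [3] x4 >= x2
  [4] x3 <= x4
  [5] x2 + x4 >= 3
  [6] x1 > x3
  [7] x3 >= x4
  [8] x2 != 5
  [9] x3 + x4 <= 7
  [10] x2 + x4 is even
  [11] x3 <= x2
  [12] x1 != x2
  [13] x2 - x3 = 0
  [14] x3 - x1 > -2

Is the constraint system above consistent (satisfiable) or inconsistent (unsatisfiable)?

Unsatisfiable

Constraints 1, 3, 6, and 7 give x1 ≤ x2, x2 ≤ x4, x4 ≤ x3, x3 < x1. Chaining: x1 ≤ x2 ≤ x4 ≤ x3 < x1, which forces x1 < x1 — impossible.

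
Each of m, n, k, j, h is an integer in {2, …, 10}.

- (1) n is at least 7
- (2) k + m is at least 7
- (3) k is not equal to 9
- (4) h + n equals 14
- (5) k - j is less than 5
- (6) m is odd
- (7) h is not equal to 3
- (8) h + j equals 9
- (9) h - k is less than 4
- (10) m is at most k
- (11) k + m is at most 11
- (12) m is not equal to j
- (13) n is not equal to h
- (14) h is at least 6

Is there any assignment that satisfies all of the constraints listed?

Satisfiable

The assignment m = 5, n = 8, k = 5, j = 3, h = 6 works:
  constraint 2 holds since k + m = 10.
  constraint 4 holds since h + n = 14.
The rest check out directly.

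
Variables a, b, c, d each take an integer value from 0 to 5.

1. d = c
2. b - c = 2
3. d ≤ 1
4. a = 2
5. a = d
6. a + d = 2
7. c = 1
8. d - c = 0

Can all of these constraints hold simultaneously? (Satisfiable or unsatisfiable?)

Constraint 4 fixes a = 2 and constraint 7 fixes c = 1. Constraints 1 and 5 give a = d = c, so a = c. But 2 ≠ 1 — contradiction.

Unsatisfiable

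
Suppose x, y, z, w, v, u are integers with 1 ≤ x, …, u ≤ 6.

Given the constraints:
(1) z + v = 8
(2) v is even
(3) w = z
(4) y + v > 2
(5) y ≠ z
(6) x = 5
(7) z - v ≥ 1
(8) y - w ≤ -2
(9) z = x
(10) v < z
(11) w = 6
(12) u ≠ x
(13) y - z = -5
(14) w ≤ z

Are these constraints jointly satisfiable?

Constraint 11 fixes w = 6 and constraint 6 fixes x = 5. Constraints 3 and 9 give w = z = x, so w = x. But 6 ≠ 5 — contradiction.

Unsatisfiable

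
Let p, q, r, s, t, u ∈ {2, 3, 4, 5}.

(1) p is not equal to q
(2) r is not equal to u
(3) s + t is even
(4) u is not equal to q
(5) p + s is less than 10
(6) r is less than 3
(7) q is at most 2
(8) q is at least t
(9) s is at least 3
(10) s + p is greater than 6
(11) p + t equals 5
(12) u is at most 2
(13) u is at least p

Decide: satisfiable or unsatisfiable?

From constraints 12 and 13: p ≤ u ≤ 2. From constraints 7 and 8: t ≤ q ≤ 2. Hence p + t ≤ 4. But constraint 11 requires p + t = 5, and 5 > 4. Contradiction.

Unsatisfiable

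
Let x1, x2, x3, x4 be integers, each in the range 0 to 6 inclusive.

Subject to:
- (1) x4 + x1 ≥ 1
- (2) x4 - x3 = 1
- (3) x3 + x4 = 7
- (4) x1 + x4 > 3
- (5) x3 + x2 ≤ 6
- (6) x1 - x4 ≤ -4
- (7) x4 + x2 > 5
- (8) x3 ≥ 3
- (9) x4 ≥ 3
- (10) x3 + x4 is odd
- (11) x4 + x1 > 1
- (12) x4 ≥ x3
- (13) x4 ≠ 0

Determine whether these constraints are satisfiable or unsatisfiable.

The assignment x1 = 0, x2 = 2, x3 = 3, x4 = 4 works:
  constraint 1 holds since x4 + x1 = 4.
  constraint 2 holds since x4 - x3 = 1.
  constraint 3 holds since x3 + x4 = 7.
The rest check out directly.

Satisfiable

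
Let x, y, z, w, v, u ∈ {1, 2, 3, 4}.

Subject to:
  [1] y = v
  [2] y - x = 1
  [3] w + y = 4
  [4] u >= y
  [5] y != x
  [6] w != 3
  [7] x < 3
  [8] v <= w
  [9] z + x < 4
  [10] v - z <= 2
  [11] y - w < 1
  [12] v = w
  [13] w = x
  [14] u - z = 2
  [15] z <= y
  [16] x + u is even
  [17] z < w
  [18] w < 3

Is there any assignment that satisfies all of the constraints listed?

From constraints 1, 12, and 13, y = v = w = x, so y = x. But constraint 5 says y ≠ x. Contradiction.

Unsatisfiable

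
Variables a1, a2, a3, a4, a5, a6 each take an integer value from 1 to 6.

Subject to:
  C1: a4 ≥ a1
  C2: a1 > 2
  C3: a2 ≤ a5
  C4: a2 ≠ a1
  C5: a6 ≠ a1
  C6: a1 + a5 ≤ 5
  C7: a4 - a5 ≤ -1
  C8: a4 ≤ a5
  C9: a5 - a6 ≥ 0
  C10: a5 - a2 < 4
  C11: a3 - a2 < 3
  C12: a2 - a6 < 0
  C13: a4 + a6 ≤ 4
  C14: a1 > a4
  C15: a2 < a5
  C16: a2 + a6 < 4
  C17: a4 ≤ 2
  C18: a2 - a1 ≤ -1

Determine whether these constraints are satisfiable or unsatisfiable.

Unsatisfiable

From constraint 2: a1 ≥ 3. From constraints 1 and 17: a1 ≤ a4 and a4 ≤ 2, so a1 ≤ 2. But 2 < 3, so no value of a1 works.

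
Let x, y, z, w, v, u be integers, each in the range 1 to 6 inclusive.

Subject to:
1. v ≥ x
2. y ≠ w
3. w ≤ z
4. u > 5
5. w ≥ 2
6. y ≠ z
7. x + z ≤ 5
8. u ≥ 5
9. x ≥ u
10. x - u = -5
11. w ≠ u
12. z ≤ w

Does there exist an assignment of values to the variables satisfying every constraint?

From constraints 8 and 9: x ≥ u ≥ 5. From constraints 3 and 5: z ≥ w ≥ 2. Hence x + z ≥ 7. But constraint 7 requires x + z ≤ 5, and 5 < 7. Contradiction.

Unsatisfiable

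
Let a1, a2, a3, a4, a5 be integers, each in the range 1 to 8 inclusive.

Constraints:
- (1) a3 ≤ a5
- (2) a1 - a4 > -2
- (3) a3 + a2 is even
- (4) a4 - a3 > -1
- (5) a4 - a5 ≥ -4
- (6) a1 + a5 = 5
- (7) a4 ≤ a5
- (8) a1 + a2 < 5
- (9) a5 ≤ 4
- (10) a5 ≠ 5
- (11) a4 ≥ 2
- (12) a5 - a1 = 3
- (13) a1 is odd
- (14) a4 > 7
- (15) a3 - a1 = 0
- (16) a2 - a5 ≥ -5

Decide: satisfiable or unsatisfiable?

From constraint 14: a4 ≥ 8. From constraints 7 and 9: a4 ≤ a5 and a5 ≤ 4, so a4 ≤ 4. But 4 < 8, so no value of a4 works.

Unsatisfiable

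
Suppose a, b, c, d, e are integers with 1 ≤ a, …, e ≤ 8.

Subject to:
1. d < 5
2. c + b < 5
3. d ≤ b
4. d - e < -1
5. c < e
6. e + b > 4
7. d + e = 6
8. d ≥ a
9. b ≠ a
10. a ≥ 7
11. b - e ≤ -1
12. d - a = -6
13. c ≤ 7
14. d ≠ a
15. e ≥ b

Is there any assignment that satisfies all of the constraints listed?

From constraints 8 and 10: d ≥ a and a ≥ 7, so d ≥ 7. From constraint 1: d ≤ 4. But 4 < 7, so no value of d works.

Unsatisfiable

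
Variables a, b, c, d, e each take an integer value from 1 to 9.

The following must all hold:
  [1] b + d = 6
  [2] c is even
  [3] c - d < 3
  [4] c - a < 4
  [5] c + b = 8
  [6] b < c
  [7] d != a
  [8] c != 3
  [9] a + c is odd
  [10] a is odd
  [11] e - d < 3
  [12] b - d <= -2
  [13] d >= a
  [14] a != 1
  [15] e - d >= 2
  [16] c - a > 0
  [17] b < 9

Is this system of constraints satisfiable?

Satisfiable

Try a = 3, b = 2, c = 6, d = 4, e = 6.
Check constraint 1: b + d = 6; constraint 3: c - d = 2; constraint 4: c - a = 3. The remaining constraints are straightforward to verify.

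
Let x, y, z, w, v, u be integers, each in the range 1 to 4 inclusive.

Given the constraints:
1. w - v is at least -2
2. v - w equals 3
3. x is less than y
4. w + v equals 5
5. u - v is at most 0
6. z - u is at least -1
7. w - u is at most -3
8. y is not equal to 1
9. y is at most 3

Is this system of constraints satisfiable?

Constraints 1, 5, and 7 give w − v ≥ -2, v − u ≥ 0, u − w ≥ 3.
Adding all 3 inequalities: the left sides telescope to 0, and the right sides sum to (-2) + 0 + 3 = 1. So 0 ≥ 1, which is false.

Unsatisfiable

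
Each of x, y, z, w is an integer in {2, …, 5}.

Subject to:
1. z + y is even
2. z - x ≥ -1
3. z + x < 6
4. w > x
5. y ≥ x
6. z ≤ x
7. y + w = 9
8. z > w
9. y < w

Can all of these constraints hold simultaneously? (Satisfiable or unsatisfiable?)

Unsatisfiable

Constraints 5, 6, 8, and 9 give x ≤ y, y < w, w < z, z ≤ x. Chaining: x ≤ y < w < z ≤ x, which forces x < x — impossible.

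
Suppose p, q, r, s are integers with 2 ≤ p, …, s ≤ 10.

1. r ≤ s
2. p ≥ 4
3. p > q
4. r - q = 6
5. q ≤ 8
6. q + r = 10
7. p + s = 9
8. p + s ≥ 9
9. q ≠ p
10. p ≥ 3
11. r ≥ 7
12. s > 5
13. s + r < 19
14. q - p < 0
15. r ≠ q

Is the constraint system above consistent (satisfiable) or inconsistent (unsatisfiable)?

Unsatisfiable

From constraint 2: p ≥ 4. From constraints 1 and 11: s ≥ r ≥ 7. Hence p + s ≥ 11. But constraint 7 requires p + s = 9, and 9 < 11. Contradiction.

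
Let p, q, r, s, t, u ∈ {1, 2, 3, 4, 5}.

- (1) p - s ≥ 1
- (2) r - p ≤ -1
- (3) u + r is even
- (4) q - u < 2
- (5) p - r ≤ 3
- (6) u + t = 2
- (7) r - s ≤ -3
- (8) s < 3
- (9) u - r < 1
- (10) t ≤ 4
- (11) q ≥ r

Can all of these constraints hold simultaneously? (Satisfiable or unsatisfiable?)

Constraints 1, 5, and 7 give s − r ≥ 3, r − p ≥ -3, p − s ≥ 1.
Adding all 3 inequalities: the left sides telescope to 0, and the right sides sum to 3 + (-3) + 1 = 1. So 0 ≥ 1, which is false.

Unsatisfiable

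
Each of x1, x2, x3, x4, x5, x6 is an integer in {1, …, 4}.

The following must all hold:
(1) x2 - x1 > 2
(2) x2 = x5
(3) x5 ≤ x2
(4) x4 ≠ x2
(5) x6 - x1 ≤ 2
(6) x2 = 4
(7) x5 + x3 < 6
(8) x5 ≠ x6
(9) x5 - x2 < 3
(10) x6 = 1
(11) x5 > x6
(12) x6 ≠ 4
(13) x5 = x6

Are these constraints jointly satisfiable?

Constraint 6 fixes x2 = 4 and constraint 10 fixes x6 = 1. Constraints 2 and 13 give x2 = x5 = x6, so x2 = x6. But 4 ≠ 1 — contradiction.

Unsatisfiable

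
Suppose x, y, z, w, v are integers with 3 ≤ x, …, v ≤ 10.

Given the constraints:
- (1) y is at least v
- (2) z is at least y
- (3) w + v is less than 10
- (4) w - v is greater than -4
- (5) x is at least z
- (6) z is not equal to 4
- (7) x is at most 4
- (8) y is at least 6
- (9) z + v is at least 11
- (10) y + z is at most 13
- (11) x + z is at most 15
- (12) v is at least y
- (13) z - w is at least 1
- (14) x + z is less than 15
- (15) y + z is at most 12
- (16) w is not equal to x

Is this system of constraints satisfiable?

Unsatisfiable

From constraints 2 and 8: z ≥ y and y ≥ 6, so z ≥ 6. From constraints 5 and 7: z ≤ x and x ≤ 4, so z ≤ 4. But 4 < 6, so no value of z works.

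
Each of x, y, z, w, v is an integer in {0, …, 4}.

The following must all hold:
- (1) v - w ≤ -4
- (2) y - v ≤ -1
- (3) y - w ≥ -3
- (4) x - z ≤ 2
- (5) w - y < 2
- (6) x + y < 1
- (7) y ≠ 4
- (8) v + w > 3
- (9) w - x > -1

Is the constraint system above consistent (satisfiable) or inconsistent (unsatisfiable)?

Constraints 1, 2, and 3 give v − y ≥ 1, y − w ≥ -3, w − v ≥ 4.
Adding all 3 inequalities: the left sides telescope to 0, and the right sides sum to 1 + (-3) + 4 = 2. So 0 ≥ 2, which is false.

Unsatisfiable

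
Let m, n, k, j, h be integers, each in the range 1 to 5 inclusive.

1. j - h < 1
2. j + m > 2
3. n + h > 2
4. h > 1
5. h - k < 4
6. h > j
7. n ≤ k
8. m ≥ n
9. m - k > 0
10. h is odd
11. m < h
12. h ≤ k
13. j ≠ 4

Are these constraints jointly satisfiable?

Constraints 9, 11, and 12 give h ≤ k, k < m, m < h. Chaining: h ≤ k < m < h, which forces h < h — impossible.

Unsatisfiable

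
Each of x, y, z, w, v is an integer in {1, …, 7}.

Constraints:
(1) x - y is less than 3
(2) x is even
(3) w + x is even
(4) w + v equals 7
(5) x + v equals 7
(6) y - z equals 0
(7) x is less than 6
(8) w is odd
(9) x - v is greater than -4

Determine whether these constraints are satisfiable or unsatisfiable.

Unsatisfiable

Constraint 8 makes w odd and constraint 2 makes x even, so w + x must be odd. Constraint 3 says w + x is even — contradiction.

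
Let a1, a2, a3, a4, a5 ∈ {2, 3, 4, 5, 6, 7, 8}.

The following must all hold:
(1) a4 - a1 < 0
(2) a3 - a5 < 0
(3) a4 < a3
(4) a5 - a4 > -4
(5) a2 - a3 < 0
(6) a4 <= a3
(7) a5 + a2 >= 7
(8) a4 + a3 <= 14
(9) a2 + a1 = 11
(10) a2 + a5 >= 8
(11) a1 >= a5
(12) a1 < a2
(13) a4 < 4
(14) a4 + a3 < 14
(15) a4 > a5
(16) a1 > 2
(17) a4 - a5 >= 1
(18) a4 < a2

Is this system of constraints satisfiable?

Constraints 1, 2, 5, 12, and 15 give a2 < a3, a3 < a5, a5 < a4, a4 < a1, a1 < a2. Chaining: a2 < a3 < a5 < a4 < a1 < a2, which forces a2 < a2 — impossible.

Unsatisfiable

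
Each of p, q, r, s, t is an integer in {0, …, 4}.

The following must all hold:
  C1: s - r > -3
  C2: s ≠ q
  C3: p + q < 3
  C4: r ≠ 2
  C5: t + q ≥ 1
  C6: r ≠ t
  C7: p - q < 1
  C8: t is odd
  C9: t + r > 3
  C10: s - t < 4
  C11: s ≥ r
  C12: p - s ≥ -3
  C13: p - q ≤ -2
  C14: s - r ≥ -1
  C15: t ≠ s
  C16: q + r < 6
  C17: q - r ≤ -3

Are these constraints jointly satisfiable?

Unsatisfiable

Constraints 12, 13, 14, and 17 give p − s ≥ -3, s − r ≥ -1, r − q ≥ 3, q − p ≥ 2.
Adding all 4 inequalities: the left sides telescope to 0, and the right sides sum to (-3) + (-1) + 3 + 2 = 1. So 0 ≥ 1, which is false.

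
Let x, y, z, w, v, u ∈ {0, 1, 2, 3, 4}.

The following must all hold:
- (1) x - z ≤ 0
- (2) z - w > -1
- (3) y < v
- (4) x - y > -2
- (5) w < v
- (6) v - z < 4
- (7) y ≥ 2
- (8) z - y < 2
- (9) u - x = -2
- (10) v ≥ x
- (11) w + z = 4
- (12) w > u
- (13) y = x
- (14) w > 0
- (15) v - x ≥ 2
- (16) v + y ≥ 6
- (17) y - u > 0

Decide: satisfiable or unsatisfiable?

Try x = 2, y = 2, z = 2, w = 2, v = 4, u = 0.
Check constraint 1: x - z = 0; constraint 2: z - w = 0; constraint 4: x - y = 0. The remaining constraints are straightforward to verify.

Satisfiable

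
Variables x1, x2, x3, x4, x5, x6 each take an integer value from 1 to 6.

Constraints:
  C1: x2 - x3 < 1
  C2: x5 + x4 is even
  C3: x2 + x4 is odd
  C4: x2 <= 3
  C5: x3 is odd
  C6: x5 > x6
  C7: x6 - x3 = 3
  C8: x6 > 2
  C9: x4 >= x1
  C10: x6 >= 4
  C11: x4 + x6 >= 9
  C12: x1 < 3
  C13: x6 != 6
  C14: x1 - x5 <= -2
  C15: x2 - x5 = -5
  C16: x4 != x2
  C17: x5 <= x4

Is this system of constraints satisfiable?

Satisfiable

Try x1 = 1, x2 = 1, x3 = 1, x4 = 6, x5 = 6, x6 = 4.
Check constraint 1: x2 - x3 = 0; constraint 7: x6 - x3 = 3; constraint 11: x4 + x6 = 10. The remaining constraints are straightforward to verify.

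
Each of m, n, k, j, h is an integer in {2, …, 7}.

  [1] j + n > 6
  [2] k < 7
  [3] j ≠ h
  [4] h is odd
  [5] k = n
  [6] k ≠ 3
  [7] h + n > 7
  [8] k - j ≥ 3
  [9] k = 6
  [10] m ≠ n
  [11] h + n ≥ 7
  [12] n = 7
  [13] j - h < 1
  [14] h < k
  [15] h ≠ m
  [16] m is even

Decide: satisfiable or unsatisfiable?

Unsatisfiable

Constraint 9 fixes k = 6 and constraint 12 fixes n = 7, but constraint 5 requires k = n. Since 6 ≠ 7, contradiction.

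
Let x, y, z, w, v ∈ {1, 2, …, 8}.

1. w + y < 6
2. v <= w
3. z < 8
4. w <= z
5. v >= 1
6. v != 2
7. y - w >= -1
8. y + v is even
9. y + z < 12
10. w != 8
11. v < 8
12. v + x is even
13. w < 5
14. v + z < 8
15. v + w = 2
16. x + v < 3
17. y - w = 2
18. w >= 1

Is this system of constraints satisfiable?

Setting (x, y, z, w, v) = (1, 3, 6, 1, 1) satisfies everything: constraint 1: w + y = 4; constraint 7: y - w = 2, and the others follow.

Satisfiable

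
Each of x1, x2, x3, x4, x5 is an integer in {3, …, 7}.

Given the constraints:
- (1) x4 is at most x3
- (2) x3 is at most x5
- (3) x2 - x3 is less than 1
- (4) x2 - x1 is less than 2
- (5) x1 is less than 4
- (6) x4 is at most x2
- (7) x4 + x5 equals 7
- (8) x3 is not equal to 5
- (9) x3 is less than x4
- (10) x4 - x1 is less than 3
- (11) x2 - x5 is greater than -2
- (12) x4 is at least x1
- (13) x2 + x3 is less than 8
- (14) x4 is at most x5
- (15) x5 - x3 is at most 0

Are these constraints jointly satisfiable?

Constraints 9, 14, and 15 give x4 ≤ x5, x5 ≤ x3, x3 < x4. Chaining: x4 ≤ x5 ≤ x3 < x4, which forces x4 < x4 — impossible.

Unsatisfiable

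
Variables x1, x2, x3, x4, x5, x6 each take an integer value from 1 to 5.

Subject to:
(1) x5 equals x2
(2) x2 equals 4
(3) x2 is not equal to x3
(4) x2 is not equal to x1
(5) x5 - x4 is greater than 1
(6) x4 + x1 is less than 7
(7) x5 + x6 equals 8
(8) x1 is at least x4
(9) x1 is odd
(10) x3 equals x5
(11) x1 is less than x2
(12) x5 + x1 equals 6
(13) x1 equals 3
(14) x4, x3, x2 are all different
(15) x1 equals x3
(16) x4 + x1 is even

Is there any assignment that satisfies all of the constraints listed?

Unsatisfiable

Constraint 13 fixes x1 = 3 and constraint 2 fixes x2 = 4. Constraints 1, 10, and 15 give x1 = x3 = x5 = x2, so x1 = x2. But 3 ≠ 4 — contradiction.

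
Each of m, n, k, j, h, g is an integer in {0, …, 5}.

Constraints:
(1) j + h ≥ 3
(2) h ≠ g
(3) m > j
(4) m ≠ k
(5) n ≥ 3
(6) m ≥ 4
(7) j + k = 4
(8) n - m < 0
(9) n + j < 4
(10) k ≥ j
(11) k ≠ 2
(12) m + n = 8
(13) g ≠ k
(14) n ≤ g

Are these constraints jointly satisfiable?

Try m = 5, n = 3, k = 4, j = 0, h = 3, g = 5.
Check constraint 1: j + h = 3; constraint 7: j + k = 4. The remaining constraints are straightforward to verify.

Satisfiable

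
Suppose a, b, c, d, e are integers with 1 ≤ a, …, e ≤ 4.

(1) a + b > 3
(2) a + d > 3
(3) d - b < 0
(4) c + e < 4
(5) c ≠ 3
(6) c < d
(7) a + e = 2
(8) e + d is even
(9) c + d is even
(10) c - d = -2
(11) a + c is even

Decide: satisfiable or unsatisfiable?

The assignment a = 1, b = 4, c = 1, d = 3, e = 1 works:
  constraint 1 holds since a + b = 5.
  constraint 2 holds since a + d = 4.
  constraint 3 holds since d - b = -1.
The rest check out directly.

Satisfiable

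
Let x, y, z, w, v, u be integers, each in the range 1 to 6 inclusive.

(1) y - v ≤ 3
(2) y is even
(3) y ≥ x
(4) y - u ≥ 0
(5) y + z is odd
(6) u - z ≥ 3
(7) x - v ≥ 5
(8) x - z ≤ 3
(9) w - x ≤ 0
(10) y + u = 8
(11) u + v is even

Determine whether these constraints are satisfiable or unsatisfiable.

Unsatisfiable

Constraints 1, 4, 6, 7, and 8 give v − y ≥ -3, y − u ≥ 0, u − z ≥ 3, z − x ≥ -3, x − v ≥ 5.
Adding all 5 inequalities: the left sides telescope to 0, and the right sides sum to (-3) + 0 + 3 + (-3) + 5 = 2. So 0 ≥ 2, which is false.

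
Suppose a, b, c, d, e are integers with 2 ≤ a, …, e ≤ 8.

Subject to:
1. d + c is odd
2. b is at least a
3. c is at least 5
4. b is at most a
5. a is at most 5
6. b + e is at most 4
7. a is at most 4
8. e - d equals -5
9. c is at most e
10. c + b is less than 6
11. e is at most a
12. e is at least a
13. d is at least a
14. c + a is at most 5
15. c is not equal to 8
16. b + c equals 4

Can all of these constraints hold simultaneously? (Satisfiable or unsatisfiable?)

From constraints 3 and 9: e ≥ c and c ≥ 5, so e ≥ 5. From constraints 7 and 11: e ≤ a and a ≤ 4, so e ≤ 4. But 4 < 5, so no value of e works.

Unsatisfiable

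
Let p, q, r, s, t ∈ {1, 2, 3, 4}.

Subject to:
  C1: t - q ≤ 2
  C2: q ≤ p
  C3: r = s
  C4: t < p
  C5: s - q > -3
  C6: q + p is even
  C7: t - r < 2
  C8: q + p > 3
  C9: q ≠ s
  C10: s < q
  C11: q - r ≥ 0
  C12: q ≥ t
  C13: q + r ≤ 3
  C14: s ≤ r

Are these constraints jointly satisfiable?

Satisfiable

Take p = 4, q = 2, r = 1, s = 1, t = 1. Then constraint 1: t - q = -1; constraint 5: s - q = -1; constraint 7: t - r = 0, and every other listed constraint is also met.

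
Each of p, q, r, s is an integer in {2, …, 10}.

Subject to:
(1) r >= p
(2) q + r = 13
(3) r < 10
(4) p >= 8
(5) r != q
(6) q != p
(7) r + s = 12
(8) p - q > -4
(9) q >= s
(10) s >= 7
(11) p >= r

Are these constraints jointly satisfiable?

Unsatisfiable

From constraints 9 and 10: q ≥ s ≥ 7. From constraints 1 and 4: r ≥ p ≥ 8. Hence q + r ≥ 15. But constraint 2 requires q + r = 13, and 13 < 15. Contradiction.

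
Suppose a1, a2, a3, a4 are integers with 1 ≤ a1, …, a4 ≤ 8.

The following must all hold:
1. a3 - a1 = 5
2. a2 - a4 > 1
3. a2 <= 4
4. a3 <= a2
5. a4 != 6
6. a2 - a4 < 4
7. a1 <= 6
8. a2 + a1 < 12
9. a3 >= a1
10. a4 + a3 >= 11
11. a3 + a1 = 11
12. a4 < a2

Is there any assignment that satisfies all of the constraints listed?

Unsatisfiable

From constraints 3 and 4: a3 ≤ a2 ≤ 4. From constraint 7: a1 ≤ 6. Hence a3 + a1 ≤ 10. But constraint 11 requires a3 + a1 = 11, and 11 > 10. Contradiction.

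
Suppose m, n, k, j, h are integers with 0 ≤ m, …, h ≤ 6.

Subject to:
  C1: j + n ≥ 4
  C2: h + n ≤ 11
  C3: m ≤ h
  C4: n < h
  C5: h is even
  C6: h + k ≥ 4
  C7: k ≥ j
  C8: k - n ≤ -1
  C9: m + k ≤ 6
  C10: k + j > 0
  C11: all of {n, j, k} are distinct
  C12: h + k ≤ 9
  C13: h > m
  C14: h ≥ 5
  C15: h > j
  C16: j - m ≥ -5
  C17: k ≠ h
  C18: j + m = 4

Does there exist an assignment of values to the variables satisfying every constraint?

Satisfiable

Try m = 4, n = 5, k = 1, j = 0, h = 6.
Check constraint 1: j + n = 5; constraint 2: h + n = 11; constraint 6: h + k = 7. The remaining constraints are straightforward to verify.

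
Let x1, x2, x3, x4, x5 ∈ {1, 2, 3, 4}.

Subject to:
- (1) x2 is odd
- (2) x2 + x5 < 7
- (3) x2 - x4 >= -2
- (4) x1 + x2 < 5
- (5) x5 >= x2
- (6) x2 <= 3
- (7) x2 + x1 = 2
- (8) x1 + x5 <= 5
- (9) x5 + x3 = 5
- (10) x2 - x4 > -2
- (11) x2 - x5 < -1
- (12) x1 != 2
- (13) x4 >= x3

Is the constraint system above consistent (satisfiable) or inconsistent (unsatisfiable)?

The assignment x1 = 1, x2 = 1, x3 = 1, x4 = 1, x5 = 4 works:
  constraint 2 holds since x2 + x5 = 5.
  constraint 3 holds since x2 - x4 = 0.
  constraint 4 holds since x1 + x2 = 2.
The rest check out directly.

Satisfiable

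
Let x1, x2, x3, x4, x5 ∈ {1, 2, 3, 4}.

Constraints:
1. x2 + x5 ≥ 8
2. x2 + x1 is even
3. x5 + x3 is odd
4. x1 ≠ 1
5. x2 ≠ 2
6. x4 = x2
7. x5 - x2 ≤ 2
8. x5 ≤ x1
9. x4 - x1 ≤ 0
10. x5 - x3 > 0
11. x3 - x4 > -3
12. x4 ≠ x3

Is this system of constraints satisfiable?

Take x1 = 4, x2 = 4, x3 = 3, x4 = 4, x5 = 4. Then constraint 1: x2 + x5 = 8; constraint 7: x5 - x2 = 0; constraint 9: x4 - x1 = 0, and every other listed constraint is also met.

Satisfiable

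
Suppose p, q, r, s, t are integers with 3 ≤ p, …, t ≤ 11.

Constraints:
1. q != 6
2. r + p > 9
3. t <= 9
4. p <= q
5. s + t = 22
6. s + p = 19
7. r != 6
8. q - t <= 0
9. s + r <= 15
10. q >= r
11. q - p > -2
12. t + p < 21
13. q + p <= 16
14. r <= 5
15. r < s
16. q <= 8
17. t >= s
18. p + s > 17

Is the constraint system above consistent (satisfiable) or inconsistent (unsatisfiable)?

Unsatisfiable

From constraints 3 and 17: s ≤ t ≤ 9. From constraints 4 and 16: p ≤ q ≤ 8. Hence s + p ≤ 17. But constraint 6 requires s + p = 19, and 19 > 17. Contradiction.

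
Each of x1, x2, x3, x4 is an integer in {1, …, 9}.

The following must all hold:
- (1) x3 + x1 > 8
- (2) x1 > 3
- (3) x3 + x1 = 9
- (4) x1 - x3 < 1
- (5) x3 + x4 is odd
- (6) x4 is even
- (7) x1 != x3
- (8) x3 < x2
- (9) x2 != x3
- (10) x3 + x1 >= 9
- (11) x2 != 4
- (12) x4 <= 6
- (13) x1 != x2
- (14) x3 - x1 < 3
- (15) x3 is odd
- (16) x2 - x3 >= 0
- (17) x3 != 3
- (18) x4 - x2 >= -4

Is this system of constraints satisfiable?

Try x1 = 4, x2 = 7, x3 = 5, x4 = 6.
Check constraint 1: x3 + x1 = 9; constraint 3: x3 + x1 = 9. The remaining constraints are straightforward to verify.

Satisfiable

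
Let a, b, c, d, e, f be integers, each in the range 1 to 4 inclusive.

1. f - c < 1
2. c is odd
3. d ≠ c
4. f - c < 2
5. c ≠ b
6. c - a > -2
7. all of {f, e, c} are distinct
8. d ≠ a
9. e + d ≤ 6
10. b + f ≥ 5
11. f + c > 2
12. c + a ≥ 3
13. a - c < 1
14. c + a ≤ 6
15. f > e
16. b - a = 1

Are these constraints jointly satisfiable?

One satisfying assignment is a = 3, b = 4, c = 3, d = 4, e = 1, f = 2.
For the less obvious constraints — constraint 1: f - c = -1; constraint 4: f - c = -1; constraint 6: c - a = 0 — and the others hold by inspection.

Satisfiable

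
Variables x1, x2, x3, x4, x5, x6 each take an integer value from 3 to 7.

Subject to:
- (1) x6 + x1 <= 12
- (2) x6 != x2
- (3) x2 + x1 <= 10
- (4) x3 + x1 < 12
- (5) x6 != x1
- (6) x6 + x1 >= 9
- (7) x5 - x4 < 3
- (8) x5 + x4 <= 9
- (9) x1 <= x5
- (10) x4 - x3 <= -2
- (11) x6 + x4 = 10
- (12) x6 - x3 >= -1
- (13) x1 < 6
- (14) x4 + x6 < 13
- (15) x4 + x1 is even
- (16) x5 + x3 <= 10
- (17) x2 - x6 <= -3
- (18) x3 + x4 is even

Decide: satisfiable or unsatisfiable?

Setting (x1, x2, x3, x4, x5, x6) = (3, 4, 7, 3, 3, 7) satisfies everything: constraint 1: x6 + x1 = 10; constraint 3: x2 + x1 = 7, and the others follow.

Satisfiable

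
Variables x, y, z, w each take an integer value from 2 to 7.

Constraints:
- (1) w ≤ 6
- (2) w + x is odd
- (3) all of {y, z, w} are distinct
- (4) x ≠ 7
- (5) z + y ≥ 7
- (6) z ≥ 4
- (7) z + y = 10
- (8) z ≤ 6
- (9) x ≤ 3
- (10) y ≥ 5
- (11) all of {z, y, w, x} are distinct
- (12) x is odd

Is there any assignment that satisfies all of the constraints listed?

Take x = 3, y = 6, z = 4, w = 2. Then constraint 3: values 6, 4, 2 are distinct; constraint 5: z + y = 10; constraint 7: z + y = 10, and every other listed constraint is also met.

Satisfiable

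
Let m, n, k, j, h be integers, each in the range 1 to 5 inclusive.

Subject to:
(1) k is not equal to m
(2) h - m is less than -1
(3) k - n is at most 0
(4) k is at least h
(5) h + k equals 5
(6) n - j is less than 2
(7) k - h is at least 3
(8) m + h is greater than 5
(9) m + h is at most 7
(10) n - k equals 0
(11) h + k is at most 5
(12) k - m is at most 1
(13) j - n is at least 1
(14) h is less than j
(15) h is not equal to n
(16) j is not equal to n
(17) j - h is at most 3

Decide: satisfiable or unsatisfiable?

Unsatisfiable

Constraints 3, 7, 13, and 17 give n − k ≥ 0, k − h ≥ 3, h − j ≥ -3, j − n ≥ 1.
Adding all 4 inequalities: the left sides telescope to 0, and the right sides sum to 0 + 3 + (-3) + 1 = 1. So 0 ≥ 1, which is false.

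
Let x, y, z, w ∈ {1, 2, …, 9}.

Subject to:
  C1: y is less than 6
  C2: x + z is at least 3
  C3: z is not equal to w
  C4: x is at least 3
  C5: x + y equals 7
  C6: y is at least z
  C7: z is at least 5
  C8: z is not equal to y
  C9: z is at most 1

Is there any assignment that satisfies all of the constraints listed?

Unsatisfiable

From constraint 4: x ≥ 3. From constraints 6 and 7: y ≥ z ≥ 5. Hence x + y ≥ 8. But constraint 5 requires x + y = 7, and 7 < 8. Contradiction.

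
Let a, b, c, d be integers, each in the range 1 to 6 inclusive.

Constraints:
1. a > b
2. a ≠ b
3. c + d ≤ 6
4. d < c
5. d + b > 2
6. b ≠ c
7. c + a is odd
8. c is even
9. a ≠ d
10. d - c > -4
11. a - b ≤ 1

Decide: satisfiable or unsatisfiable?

Try a = 3, b = 2, c = 4, d = 1.
Check constraint 3: c + d = 5; constraint 5: d + b = 3. The remaining constraints are straightforward to verify.

Satisfiable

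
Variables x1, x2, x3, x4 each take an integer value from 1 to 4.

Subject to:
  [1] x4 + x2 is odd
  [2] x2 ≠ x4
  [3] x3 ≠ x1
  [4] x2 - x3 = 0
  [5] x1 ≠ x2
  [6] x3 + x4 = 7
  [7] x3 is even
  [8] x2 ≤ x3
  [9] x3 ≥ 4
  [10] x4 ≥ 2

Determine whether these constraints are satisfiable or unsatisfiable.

One satisfying assignment is x1 = 1, x2 = 4, x3 = 4, x4 = 3.
For the less obvious constraints — constraint 1: x4 + x2 = 7 is odd; constraint 4: x2 - x3 = 0; constraint 6: x3 + x4 = 7 — and the others hold by inspection.

Satisfiable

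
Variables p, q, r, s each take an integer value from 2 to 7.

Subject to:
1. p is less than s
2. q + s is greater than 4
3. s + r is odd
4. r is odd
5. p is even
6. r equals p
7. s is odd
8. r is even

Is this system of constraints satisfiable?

Unsatisfiable

Constraint 7 makes s odd and constraint 4 makes r odd, so s + r must be even. Constraint 3 says s + r is odd — contradiction.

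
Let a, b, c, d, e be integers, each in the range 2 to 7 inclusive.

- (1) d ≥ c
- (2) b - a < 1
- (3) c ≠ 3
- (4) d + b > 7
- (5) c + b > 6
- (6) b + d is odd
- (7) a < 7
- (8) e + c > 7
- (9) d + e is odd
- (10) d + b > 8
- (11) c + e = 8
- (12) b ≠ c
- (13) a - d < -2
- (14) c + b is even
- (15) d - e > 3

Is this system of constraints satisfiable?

Satisfiable

Try a = 2, b = 2, c = 6, d = 7, e = 2.
Check constraint 2: b - a = 0; constraint 4: d + b = 9; constraint 5: c + b = 8. The remaining constraints are straightforward to verify.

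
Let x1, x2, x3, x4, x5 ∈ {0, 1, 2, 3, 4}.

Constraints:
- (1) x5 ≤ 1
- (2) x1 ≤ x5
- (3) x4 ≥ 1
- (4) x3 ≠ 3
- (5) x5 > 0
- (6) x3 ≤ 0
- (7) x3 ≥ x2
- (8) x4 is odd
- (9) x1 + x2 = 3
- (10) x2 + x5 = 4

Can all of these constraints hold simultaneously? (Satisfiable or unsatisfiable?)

From constraints 1 and 2: x1 ≤ x5 ≤ 1. From constraints 6 and 7: x2 ≤ x3 ≤ 0. Hence x1 + x2 ≤ 1. But constraint 9 requires x1 + x2 = 3, and 3 > 1. Contradiction.

Unsatisfiable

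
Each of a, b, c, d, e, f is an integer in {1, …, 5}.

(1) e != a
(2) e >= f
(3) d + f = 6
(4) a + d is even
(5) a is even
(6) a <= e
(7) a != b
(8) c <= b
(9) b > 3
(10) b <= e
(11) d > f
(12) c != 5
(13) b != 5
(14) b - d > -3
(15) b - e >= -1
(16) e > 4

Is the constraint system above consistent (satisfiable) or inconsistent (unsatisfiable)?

Satisfiable

Take a = 2, b = 4, c = 1, d = 4, e = 5, f = 2. Then constraint 3: d + f = 6; constraint 14: b - d = 0; constraint 15: b - e = -1, and every other listed constraint is also met.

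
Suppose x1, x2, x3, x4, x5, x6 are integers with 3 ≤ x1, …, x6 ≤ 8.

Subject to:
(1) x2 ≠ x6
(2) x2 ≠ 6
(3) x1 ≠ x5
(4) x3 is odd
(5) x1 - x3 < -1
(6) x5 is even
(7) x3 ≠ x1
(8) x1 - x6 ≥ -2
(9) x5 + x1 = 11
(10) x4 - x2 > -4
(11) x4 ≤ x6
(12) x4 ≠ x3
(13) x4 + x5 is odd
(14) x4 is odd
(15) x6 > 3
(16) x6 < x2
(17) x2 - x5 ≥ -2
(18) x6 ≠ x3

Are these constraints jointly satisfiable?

Try x1 = 5, x2 = 5, x3 = 7, x4 = 3, x5 = 6, x6 = 4.
Check constraint 5: x1 - x3 = -2; constraint 8: x1 - x6 = 1; constraint 9: x5 + x1 = 11. The remaining constraints are straightforward to verify.

Satisfiable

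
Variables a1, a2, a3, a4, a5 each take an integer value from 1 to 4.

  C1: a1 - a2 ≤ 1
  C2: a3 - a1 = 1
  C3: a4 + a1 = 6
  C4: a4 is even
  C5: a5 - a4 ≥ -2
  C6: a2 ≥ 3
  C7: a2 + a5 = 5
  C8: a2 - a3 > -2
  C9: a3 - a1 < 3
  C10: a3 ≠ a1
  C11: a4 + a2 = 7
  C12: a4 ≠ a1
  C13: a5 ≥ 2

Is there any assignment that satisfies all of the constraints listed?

Satisfiable

The assignment a1 = 2, a2 = 3, a3 = 3, a4 = 4, a5 = 2 works:
  constraint 1 holds since a1 - a2 = -1.
  constraint 2 holds since a3 - a1 = 1.
  constraint 3 holds since a4 + a1 = 6.
The rest check out directly.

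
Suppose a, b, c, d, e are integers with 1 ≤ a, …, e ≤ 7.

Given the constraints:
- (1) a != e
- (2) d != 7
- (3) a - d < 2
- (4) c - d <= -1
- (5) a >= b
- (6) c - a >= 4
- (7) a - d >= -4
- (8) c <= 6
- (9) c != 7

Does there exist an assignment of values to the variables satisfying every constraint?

Unsatisfiable

Constraints 4, 6, and 7 give a − d ≥ -4, d − c ≥ 1, c − a ≥ 4.
Adding all 3 inequalities: the left sides telescope to 0, and the right sides sum to (-4) + 1 + 4 = 1. So 0 ≥ 1, which is false.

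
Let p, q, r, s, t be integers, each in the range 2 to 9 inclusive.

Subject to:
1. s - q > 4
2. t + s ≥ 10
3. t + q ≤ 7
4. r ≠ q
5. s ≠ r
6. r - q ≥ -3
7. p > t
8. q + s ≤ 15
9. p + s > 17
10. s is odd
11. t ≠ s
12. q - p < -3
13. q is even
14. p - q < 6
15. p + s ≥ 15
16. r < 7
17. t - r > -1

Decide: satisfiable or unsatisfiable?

Try p = 9, q = 4, r = 2, s = 9, t = 2.
Check constraint 1: s - q = 5; constraint 2: t + s = 11. The remaining constraints are straightforward to verify.

Satisfiable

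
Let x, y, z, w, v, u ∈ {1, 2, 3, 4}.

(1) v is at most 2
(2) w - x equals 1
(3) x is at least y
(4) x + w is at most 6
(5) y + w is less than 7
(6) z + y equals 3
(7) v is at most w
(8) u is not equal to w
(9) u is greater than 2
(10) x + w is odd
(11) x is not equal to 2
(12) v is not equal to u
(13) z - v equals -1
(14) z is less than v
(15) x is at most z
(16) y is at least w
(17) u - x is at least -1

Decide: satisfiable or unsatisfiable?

Constraints 3, 7, 14, 15, and 16 give w ≤ y, y ≤ x, x ≤ z, z < v, v ≤ w. Chaining: w ≤ y ≤ x ≤ z < v ≤ w, which forces w < w — impossible.

Unsatisfiable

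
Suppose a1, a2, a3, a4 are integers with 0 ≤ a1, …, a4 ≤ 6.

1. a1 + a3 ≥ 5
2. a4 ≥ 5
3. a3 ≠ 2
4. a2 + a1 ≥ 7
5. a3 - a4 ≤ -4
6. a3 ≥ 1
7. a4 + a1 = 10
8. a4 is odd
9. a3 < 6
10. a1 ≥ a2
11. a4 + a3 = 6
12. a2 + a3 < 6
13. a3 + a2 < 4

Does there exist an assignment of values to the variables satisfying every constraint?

Satisfiable

Try a1 = 5, a2 = 2, a3 = 1, a4 = 5.
Check constraint 1: a1 + a3 = 6; constraint 4: a2 + a1 = 7; constraint 5: a3 - a4 = -4. The remaining constraints are straightforward to verify.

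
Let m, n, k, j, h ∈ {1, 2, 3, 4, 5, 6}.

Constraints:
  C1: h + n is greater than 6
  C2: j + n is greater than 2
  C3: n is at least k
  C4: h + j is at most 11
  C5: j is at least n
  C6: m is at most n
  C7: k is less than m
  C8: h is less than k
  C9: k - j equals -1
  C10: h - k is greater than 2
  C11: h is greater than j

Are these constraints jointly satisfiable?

Constraints 5, 6, 7, 8, and 11 give h < k, k < m, m ≤ n, n ≤ j, j < h. Chaining: h < k < m ≤ n ≤ j < h, which forces h < h — impossible.

Unsatisfiable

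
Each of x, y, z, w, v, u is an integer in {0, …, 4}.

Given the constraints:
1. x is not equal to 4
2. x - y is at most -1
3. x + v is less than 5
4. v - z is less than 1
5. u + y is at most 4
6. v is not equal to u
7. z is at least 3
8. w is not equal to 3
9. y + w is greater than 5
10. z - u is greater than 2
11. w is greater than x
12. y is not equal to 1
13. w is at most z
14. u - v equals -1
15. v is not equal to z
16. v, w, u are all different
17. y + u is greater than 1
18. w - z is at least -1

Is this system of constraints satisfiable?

Try x = 1, y = 3, z = 4, w = 4, v = 2, u = 1.
Check constraint 2: x - y = -2; constraint 3: x + v = 3. The remaining constraints are straightforward to verify.

Satisfiable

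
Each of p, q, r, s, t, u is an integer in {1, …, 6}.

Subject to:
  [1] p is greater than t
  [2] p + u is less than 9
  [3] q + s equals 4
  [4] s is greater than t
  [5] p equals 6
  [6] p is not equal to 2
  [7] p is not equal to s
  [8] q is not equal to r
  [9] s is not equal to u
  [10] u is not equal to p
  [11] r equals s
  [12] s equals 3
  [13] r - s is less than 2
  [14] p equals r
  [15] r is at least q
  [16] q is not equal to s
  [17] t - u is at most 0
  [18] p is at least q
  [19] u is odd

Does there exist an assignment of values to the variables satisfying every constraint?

Constraint 5 fixes p = 6 and constraint 12 fixes s = 3. Constraints 11 and 14 give p = r = s, so p = s. But 6 ≠ 3 — contradiction.

Unsatisfiable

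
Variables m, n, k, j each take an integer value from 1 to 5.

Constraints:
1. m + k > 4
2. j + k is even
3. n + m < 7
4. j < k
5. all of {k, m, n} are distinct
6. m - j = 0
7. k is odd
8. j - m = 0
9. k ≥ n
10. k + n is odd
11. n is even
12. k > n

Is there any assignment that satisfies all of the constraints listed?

Satisfiable

The assignment m = 1, n = 4, k = 5, j = 1 works:
  constraint 1 holds since m + k = 6.
  constraint 3 holds since n + m = 5.
The rest check out directly.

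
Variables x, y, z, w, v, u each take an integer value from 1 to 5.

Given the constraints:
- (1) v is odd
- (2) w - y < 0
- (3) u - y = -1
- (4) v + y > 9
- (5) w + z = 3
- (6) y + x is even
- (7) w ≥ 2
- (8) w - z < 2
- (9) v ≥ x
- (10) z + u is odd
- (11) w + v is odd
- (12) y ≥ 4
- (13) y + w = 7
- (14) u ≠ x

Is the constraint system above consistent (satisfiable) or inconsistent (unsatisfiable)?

Try x = 3, y = 5, z = 1, w = 2, v = 5, u = 4.
Check constraint 2: w - y = -3; constraint 3: u - y = -1. The remaining constraints are straightforward to verify.

Satisfiable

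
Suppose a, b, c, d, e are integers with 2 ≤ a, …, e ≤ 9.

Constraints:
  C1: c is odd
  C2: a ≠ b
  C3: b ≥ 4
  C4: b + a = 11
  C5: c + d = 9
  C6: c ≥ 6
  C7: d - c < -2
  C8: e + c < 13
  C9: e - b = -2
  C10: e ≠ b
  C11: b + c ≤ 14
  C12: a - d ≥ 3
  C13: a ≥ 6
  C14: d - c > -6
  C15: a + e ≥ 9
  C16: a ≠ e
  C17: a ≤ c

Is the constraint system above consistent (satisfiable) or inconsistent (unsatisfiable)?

Satisfiable

One satisfying assignment is a = 6, b = 5, c = 7, d = 2, e = 3.
For the less obvious constraints — constraint 4: b + a = 11; constraint 5: c + d = 9; constraint 7: d - c = -5 — and the others hold by inspection.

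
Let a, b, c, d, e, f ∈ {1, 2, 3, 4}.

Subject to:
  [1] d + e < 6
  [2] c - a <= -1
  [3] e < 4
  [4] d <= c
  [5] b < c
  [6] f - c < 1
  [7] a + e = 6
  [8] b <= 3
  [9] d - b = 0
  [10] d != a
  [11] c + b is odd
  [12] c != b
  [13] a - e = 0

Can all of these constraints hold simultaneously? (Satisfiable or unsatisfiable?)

One satisfying assignment is a = 3, b = 1, c = 2, d = 1, e = 3, f = 2.
For the less obvious constraints — constraint 1: d + e = 4; constraint 2: c - a = -1 — and the others hold by inspection.

Satisfiable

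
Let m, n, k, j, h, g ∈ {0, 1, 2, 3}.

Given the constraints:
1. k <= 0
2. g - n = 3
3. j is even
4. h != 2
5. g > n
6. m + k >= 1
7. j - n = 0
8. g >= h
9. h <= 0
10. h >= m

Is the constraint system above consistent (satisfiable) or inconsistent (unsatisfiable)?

Unsatisfiable

From constraints 9 and 10: m ≤ h ≤ 0. From constraint 1: k ≤ 0. Hence m + k ≤ 0. But constraint 6 requires m + k ≥ 1, and 1 > 0. Contradiction.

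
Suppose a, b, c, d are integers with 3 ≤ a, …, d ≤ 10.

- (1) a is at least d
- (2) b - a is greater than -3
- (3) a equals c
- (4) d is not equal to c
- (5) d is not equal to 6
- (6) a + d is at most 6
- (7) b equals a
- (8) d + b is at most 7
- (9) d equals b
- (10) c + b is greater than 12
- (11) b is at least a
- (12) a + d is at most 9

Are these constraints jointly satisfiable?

Unsatisfiable

From constraints 3, 7, and 9, d = b = a = c, so d = c. But constraint 4 says d ≠ c. Contradiction.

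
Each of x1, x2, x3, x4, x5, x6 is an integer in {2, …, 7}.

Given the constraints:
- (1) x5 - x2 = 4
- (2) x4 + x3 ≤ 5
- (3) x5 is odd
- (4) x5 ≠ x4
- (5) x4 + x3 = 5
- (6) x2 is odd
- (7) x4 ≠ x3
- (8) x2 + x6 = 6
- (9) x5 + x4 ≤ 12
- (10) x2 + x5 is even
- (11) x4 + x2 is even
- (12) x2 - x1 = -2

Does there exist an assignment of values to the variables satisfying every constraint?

One satisfying assignment is x1 = 5, x2 = 3, x3 = 2, x4 = 3, x5 = 7, x6 = 3.
For the less obvious constraints — constraint 1: x5 - x2 = 4; constraint 2: x4 + x3 = 5; constraint 5: x4 + x3 = 5 — and the others hold by inspection.

Satisfiable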